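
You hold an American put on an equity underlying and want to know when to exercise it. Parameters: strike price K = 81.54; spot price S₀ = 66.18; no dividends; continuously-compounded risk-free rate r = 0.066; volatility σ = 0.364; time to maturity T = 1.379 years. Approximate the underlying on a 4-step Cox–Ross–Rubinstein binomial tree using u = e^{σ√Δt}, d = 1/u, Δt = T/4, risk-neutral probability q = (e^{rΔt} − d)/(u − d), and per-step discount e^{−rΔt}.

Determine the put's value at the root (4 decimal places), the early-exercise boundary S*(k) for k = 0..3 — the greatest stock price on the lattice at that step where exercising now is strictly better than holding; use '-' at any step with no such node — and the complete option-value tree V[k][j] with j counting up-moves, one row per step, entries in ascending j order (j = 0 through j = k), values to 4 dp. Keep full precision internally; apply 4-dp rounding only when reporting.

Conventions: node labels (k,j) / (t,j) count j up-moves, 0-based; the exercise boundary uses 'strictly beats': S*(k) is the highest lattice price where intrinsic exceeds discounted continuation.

price = 18.7576
boundary = - 53.4451 43.1607 53.4451
tree:
18.7576
28.0949 10.2909
38.3793 17.3950 3.6662
46.6847 28.0949 7.5041 0.0000
53.3918 38.3793 15.3600 0.0000 0.0000

Δt=0.34475, u=1.23828, d=0.80757, q=0.50020, disc=e^(-rΔt)=0.97750
k=4 terminal: V=max(K-S,0) → 53.3918 38.3793 15.3600 0.0000 0.0000
k=3: j=0 S=34.8553 intr=46.6847 cont=44.8503 V=46.6847[EX]; j=1 S=53.4451 intr=28.0949 cont=26.2606 V=28.0949[EX]; j=2 S=81.9494 intr=0.0000 cont=7.5041 V=7.5041[hold]; j=3 S=125.6563 intr=0.0000 cont=0.0000 V=0.0000[hold]  S*(3)=53.4451
k=2: j=0 S=43.1607 intr=38.3793 cont=36.5449 V=38.3793[EX]; j=1 S=66.1800 intr=15.3600 cont=17.3950 V=17.3950[hold]; j=2 S=101.4764 intr=0.0000 cont=3.6662 V=3.6662[hold]  S*(2)=43.1607
k=1: j=0 S=53.4451 intr=28.0949 cont=27.2556 V=28.0949[EX]; j=1 S=81.9494 intr=0.0000 cont=10.2909 V=10.2909[hold]  S*(1)=53.4451
k=0: j=0 S=66.1800 intr=15.3600 cont=18.7576 V=18.7576[hold]  S*(0)=-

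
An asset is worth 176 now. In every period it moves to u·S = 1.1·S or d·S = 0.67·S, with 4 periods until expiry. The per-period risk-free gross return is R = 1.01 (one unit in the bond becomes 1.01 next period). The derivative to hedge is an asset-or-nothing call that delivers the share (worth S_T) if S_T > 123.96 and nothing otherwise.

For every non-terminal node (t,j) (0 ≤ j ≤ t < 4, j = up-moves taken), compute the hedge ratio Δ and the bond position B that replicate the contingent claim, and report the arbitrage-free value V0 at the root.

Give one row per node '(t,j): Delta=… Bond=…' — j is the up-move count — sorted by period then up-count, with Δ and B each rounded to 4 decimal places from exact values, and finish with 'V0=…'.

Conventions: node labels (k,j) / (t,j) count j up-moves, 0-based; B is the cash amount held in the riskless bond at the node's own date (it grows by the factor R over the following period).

Since d<R<u, set p* = (R−d)/(u−d) = 0.7907; price each node as the discounted p*-expectation of its children.
Payoffs at expiry: V(4,0)=0.0000, V(4,1)=0.0000, V(4,2)=0.0000, V(4,3)=156.9515, V(4,4)=257.6816
(3,0): S=52.9343. Δ = (V_up−V_dn)/(S_up−S_dn) = (0.0000−0.0000)/(58.2277−35.4660) = 0.0000. V = [p*·0.0000 + (1−p*)·0.0000]/1.01 = 0.0000. B = V − Δ·S = 0.0000.
(3,1): S=86.9070. Δ = (V_up−V_dn)/(S_up−S_dn) = (0.0000−0.0000)/(95.5977−58.2277) = 0.0000. V = [p*·0.0000 + (1−p*)·0.0000]/1.01 = 0.0000. B = V − Δ·S = 0.0000.
(3,2): S=142.6832. Δ = (V_up−V_dn)/(S_up−S_dn) = (156.9515−0.0000)/(156.9515−95.5977) = 2.5581. V = [p*·156.9515 + (1−p*)·0.0000]/1.01 = 122.8725. B = V − Δ·S = -242.1311.
(3,3): S=234.2560. Δ = (V_up−V_dn)/(S_up−S_dn) = (257.6816−156.9515)/(257.6816−156.9515) = 1.0000. V = [p*·257.6816 + (1−p*)·156.9515]/1.01 = 234.2560. B = V − Δ·S = 0.0000.
(2,0): S=79.0064. Δ = (V_up−V_dn)/(S_up−S_dn) = (0.0000−0.0000)/(86.9070−52.9343) = 0.0000. V = [p*·0.0000 + (1−p*)·0.0000]/1.01 = 0.0000. B = V − Δ·S = 0.0000.
(2,1): S=129.7120. Δ = (V_up−V_dn)/(S_up−S_dn) = (122.8725−0.0000)/(142.6832−86.9070) = 2.2030. V = [p*·122.8725 + (1−p*)·0.0000]/1.01 = 96.1931. B = V − Δ·S = -189.5569.
(2,2): S=212.9600. Δ = (V_up−V_dn)/(S_up−S_dn) = (234.2560−122.8725)/(234.2560−142.6832) = 1.2163. V = [p*·234.2560 + (1−p*)·122.8725]/1.01 = 208.8546. B = V − Δ·S = -50.1768.
(1,0): S=117.9200. Δ = (V_up−V_dn)/(S_up−S_dn) = (96.1931−0.0000)/(129.7120−79.0064) = 1.8971. V = [p*·96.1931 + (1−p*)·0.0000]/1.01 = 75.3066. B = V − Δ·S = -148.3982.
(1,1): S=193.6000. Δ = (V_up−V_dn)/(S_up−S_dn) = (208.8546−96.1931)/(212.9600−129.7120) = 1.3533. V = [p*·208.8546 + (1−p*)·96.1931]/1.01 = 183.4399. B = V − Δ·S = -78.5638.
(0,0): S=176.0000. Δ = (V_up−V_dn)/(S_up−S_dn) = (183.4399−75.3066)/(193.6000−117.9200) = 1.4288. V = [p*·183.4399 + (1−p*)·75.3066]/1.01 = 159.2152. B = V − Δ·S = -92.2577.
Sanity check at the root: Δ(0,0)·S0 + B(0,0) reproduces V0 = 159.2152.

(0,0): Delta=1.4288 Bond=-92.2577
(1,0): Delta=1.8971 Bond=-148.3982
(1,1): Delta=1.3533 Bond=-78.5638
(2,0): Delta=0.0000 Bond=0.0000
(2,1): Delta=2.2030 Bond=-189.5569
(2,2): Delta=1.2163 Bond=-50.1768
(3,0): Delta=0.0000 Bond=0.0000
(3,1): Delta=0.0000 Bond=0.0000
(3,2): Delta=2.5581 Bond=-242.1311
(3,3): Delta=1.0000 Bond=0.0000
V0=159.2152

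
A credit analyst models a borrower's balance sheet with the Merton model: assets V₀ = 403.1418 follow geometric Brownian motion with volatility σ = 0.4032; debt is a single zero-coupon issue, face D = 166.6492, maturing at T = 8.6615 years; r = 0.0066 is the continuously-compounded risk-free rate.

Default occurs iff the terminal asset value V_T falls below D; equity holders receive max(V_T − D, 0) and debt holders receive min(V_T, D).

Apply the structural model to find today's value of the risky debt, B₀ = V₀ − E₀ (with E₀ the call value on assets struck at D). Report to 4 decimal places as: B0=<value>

B0=124.5402

With assets at 403.1418 and a single debt payment of 166.6492 at 8.6615 years:
d₁ = [ln(V₀/D) + (r + σ²/2)T] / (σ√T)
   = [ln(403.1418/166.6492) + (0.0066 + 0.5·0.4032²)·8.6615] / (0.4032·√8.6615)
   = [0.883397 + 0.761217] / 1.186635 = 1.385948
d₂ = d₁ − σ√T = 1.385948 − 1.186635 = 0.199313
N(d₁) = 0.917119,  N(d₂) = 0.578991,  e^(−rT) = 0.944437
E₀ = V₀·N(d₁) − D·e^(−rT)·N(d₂)
   = 403.1418·0.917119 − 166.6492·0.944437·0.578991 = 278.601588
B₀ = V₀ − E₀ = 403.1418 − 278.601588 = 124.540212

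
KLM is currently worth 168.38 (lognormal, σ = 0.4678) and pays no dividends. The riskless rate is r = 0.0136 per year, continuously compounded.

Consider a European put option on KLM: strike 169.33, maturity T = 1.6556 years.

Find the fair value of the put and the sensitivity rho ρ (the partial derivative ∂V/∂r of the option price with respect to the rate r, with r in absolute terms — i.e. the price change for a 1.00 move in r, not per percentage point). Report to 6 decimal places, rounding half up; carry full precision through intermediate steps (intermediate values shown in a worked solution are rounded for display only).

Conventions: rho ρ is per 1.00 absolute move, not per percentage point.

σ√T = 0.4678·√1.6556 = 0.601919
d₁ = (ln(S/K) + (r+σ²/2)T) / (σ√T) = (ln(168.38/169.33) + (0.0136+0.4678²/2)·1.6556) / 0.601919 = (-0.005626 + 0.203669) / 0.601919 = 0.329020
d₂ = d₁ − σ√T = 0.329020 − 0.601919 = -0.272899
e^{−rT} = 0.977735
N(−d₁) = 0.371070,  N(−d₂) = 0.607535
Put price V = K·e^{−rT}·N(−d₂) − S·N(−d₁) = 100.583396 − 62.480834 = 38.102562
ρ = −K·T·e^{−rT}·N(−d₂) = -166.525871

price = 38.102562
ρ = -166.525871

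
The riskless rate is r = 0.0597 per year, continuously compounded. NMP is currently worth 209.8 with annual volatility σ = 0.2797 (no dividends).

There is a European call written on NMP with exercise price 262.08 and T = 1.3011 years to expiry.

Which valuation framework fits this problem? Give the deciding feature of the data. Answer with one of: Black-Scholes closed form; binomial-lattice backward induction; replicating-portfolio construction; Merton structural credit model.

Key observation: a European claim on NMP (strike 262.08) — a lognormal (GBM) underlying with constant rate and volatility — has an exact closed-form value; no lattice or capital structure is involved.

framework: Black-Scholes closed form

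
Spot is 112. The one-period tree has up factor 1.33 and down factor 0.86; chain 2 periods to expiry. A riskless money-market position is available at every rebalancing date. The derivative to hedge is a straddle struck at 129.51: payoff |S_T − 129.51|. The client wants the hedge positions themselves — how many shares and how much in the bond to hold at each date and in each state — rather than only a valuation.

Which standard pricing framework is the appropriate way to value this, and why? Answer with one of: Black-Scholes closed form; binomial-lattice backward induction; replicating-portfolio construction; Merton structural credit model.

Key observation: since the answer must list Δ and B at each node of the 1.33/0.86 lattice on 112, the replicating-portfolio method — solving the two-state system at every node — is the one that applies.

framework: replicating-portfolio construction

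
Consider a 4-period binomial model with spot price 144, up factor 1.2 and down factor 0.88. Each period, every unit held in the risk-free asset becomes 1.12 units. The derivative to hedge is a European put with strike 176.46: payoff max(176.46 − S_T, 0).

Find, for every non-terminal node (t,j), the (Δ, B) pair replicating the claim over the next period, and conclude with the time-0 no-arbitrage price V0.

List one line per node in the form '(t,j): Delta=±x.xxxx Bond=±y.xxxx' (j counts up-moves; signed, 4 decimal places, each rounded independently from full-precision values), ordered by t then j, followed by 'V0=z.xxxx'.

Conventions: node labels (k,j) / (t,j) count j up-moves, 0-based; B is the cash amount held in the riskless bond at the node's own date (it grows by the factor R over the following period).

(0,0): Delta=-0.2041 Bond=33.4887
(1,0): Delta=-0.5299 Bond=78.7934
(1,1): Delta=-0.1244 Bond=23.7454
(2,0): Delta=-1.0000 Bond=140.6728
(2,1): Delta=-0.4150 Bond=70.7738
(2,2): Delta=-0.0534 Bond=11.8685
(3,0): Delta=-1.0000 Bond=157.5536
(3,1): Delta=-1.0000 Bond=157.5536
(3,2): Delta=-0.2720 Bond=53.1710
(3,3): Delta=0.0000 Bond=0.0000
V0=4.1012

No-arbitrage ⇒ martingale measure with p* = (R−d)/(u−d) = 0.7500.
Terminal payoffs: V(4,0)=90.1039, V(4,1)=58.7016, V(4,2)=15.8804, V(4,3)=0.0000, V(4,4)=0.0000
Node (3,0) S=98.1320: V=(p*·58.7016+(1−p*)·90.1039)/1.12=59.4216; Δ=(58.7016−90.1039)/(117.7584−86.3561)=-1.0000; B=V−Δ·S=157.5536
Node (3,1) S=133.8163: V=(p*·15.8804+(1−p*)·58.7016)/1.12=23.7373; Δ=(15.8804−58.7016)/(160.5796−117.7584)=-1.0000; B=V−Δ·S=157.5536
Node (3,2) S=182.4768: V=(p*·0.0000+(1−p*)·15.8804)/1.12=3.5447; Δ=(0.0000−15.8804)/(218.9722−160.5796)=-0.2720; B=V−Δ·S=53.1710
Node (3,3) S=248.8320: V=(p*·0.0000+(1−p*)·0.0000)/1.12=0.0000; Δ=(0.0000−0.0000)/(298.5984−218.9722)=0.0000; B=V−Δ·S=0.0000
Node (2,0) S=111.5136: V=(p*·23.7373+(1−p*)·59.4216)/1.12=29.1592; Δ=(23.7373−59.4216)/(133.8163−98.1320)=-1.0000; B=V−Δ·S=140.6728
Node (2,1) S=152.0640: V=(p*·3.5447+(1−p*)·23.7373)/1.12=7.6722; Δ=(3.5447−23.7373)/(182.4768−133.8163)=-0.4150; B=V−Δ·S=70.7738
Node (2,2) S=207.3600: V=(p*·0.0000+(1−p*)·3.5447)/1.12=0.7912; Δ=(0.0000−3.5447)/(248.8320−182.4768)=-0.0534; B=V−Δ·S=11.8685
Node (1,0) S=126.7200: V=(p*·7.6722+(1−p*)·29.1592)/1.12=11.6464; Δ=(7.6722−29.1592)/(152.0640−111.5136)=-0.5299; B=V−Δ·S=78.7934
Node (1,1) S=172.8000: V=(p*·0.7912+(1−p*)·7.6722)/1.12=2.2424; Δ=(0.7912−7.6722)/(207.3600−152.0640)=-0.1244; B=V−Δ·S=23.7454
Node (0,0) S=144.0000: V=(p*·2.2424+(1−p*)·11.6464)/1.12=4.1012; Δ=(2.2424−11.6464)/(172.8000−126.7200)=-0.2041; B=V−Δ·S=33.4887
Check: Δ(0,0)·S0 + B(0,0) = 4.1012 = V0.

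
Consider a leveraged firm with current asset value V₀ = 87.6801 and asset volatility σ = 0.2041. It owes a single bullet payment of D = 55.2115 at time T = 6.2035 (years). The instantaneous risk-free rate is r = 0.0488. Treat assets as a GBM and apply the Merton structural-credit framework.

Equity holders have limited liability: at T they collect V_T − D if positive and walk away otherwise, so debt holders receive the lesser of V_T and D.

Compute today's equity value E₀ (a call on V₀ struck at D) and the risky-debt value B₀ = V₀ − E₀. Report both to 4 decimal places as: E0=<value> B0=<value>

Apply the equity-as-call identities (strike 55.2115, horizon 6.2035 years):
d₁ = [ln(V₀/D) + (r + σ²/2)T] / (σ√T)
   = [ln(87.6801/55.2115) + (0.0488 + 0.5·0.2041²)·6.2035] / (0.2041·√6.2035)
   = [0.462524 + 0.431940] / 0.508348 = 1.759548
d₂ = d₁ − σ√T = 1.759548 − 0.508348 = 1.251200
N(d₁) = 0.960758,  N(d₂) = 0.894569,  e^(−rT) = 0.738798
E₀ = V₀·N(d₁) − D·e^(−rT)·N(d₂)
   = 87.6801·0.960758 − 55.2115·0.738798·0.894569 = 47.749732
B₀ = V₀ − E₀ = 87.6801 − 47.749732 = 39.930368

E0=47.7497 B0=39.9304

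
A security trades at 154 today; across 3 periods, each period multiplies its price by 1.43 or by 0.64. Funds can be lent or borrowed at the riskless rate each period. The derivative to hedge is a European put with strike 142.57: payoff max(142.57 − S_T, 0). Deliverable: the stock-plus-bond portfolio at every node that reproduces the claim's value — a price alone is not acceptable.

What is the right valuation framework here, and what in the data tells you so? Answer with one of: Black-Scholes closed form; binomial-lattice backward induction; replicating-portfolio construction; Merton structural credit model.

framework: replicating-portfolio construction

Key observation: a price alone would not answer the question — the per-node share/bond construction on the spot-154, 1.43/0.64 tree is required, and only the replicating-portfolio method yields it.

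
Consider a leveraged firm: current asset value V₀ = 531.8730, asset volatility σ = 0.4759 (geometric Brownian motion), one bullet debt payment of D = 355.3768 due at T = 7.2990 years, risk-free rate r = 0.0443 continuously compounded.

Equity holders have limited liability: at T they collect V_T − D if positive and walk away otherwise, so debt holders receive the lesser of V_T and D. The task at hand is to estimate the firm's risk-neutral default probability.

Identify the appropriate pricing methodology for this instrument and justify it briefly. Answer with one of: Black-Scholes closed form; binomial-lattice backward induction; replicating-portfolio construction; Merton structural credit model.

framework: Merton structural credit model

Key observation: the asked-for credit quantity lives on the firm's capital structure — asset value, asset volatility, debt face 355.3768 — which is the structural model's domain.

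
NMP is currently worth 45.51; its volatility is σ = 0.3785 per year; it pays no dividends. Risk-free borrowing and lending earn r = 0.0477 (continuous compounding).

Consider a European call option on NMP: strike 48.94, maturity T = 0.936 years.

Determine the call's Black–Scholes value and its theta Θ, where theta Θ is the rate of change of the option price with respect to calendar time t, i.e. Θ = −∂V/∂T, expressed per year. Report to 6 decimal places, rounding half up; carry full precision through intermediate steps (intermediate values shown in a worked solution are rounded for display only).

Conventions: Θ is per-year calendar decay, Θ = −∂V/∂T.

price = 6.078299
Θ = -4.419020

σ√T = 0.3785·√0.936 = 0.366188
d₁ = (ln(S/K) + (r+σ²/2)T) / (σ√T) = (ln(45.51/48.94) + (0.0477+0.3785²/2)·0.936) / 0.366188 = (-0.072663 + 0.111694) / 0.366188 = 0.106587
d₂ = d₁ − σ√T = 0.106587 − 0.366188 = -0.259600
e^{−rT} = 0.956335
N(d₁) = 0.542442,  N(d₂) = 0.397586
Call price V = S·N(d₁) − K·e^{−rT}·N(d₂) = 24.686526 − 18.608227 = 6.078299
φ(d₁) = (1/√(2π))·e^{−d₁²/2} = 0.396683
Θ = −S·φ(d₁)·σ/(2√T) − r·K·e^{−rT}·N(d₂) = −3.531408 − 0.887612 = -4.419020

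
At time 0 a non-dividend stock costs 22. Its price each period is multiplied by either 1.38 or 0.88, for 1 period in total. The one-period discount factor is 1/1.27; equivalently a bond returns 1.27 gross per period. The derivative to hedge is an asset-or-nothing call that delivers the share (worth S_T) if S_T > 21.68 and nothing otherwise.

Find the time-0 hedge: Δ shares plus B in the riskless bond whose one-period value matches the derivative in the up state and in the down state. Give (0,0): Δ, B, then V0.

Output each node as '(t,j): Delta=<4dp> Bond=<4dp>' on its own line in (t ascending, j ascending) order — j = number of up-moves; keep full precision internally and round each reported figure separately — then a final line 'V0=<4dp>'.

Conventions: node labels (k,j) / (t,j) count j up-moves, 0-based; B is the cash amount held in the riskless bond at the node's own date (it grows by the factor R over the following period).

(0,0): Delta=2.7600 Bond=-42.0737
V0=18.6463

The replicating-portfolio and risk-neutral prices coincide; use p* = (1.27−0.88)/(1.38−0.88) = 0.7800 for the latter.
Terminal payoffs: V(1,0)=0.0000, V(1,1)=30.3600
Node (0,0) S=22.0000: V=(p*·30.3600+(1−p*)·0.0000)/1.27=18.6463; Δ=(30.3600−0.0000)/(30.3600−19.3600)=2.7600; B=V−Δ·S=-42.0737
Check: Δ(0,0)·S0 + B(0,0) = 18.6463 = V0.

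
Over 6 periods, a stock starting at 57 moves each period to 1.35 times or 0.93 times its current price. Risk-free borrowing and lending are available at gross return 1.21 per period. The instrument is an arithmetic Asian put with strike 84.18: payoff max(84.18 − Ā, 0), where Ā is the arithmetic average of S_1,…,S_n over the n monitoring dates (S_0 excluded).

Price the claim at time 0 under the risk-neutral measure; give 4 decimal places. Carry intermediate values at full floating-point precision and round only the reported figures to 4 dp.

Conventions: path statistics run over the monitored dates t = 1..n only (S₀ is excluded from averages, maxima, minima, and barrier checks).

price = 0.7606

No-arbitrage gives p* = (R−d)/(u−d) = 0.6667: enumerate every path, weight its payoff by its p*-probability, and discount by R^6.
Enumerate all 2^6 = 64 price paths (U = up ×1.35, D = down ×0.93); each path with k up-moves has probability p*^k·(1−p*)^(6−k).
DDDDDD: Ā=44.5549, payoff=39.6251, prob=0.001372
UDDDDD: Ā=64.6764, payoff=19.5036, prob=0.002743
DUDDDD: Ā=60.6864, payoff=23.4936, prob=0.002743
UUDDDD: Ā=88.0932, payoff=0.0000, prob=0.005487
DDUDDD: Ā=56.9757, payoff=27.2043, prob=0.002743
UDUDDD: Ā=82.7067, payoff=1.4733, prob=0.005487
DUUDDD: Ā=78.7167, payoff=5.4633, prob=0.005487
UUUDDD: Ā=114.2662, payoff=0.0000, prob=0.010974
DDDUDD: Ā=53.5248, payoff=30.6552, prob=0.002743
UDDUDD: Ā=77.6973, payoff=6.4827, prob=0.005487
DUDUDD: Ā=73.7073, payoff=10.4727, prob=0.005487
UUDUDD: Ā=106.9944, payoff=0.0000, prob=0.010974
DDUUDD: Ā=69.9966, payoff=14.1834, prob=0.005487
UDUUDD: Ā=101.6079, payoff=0.0000, prob=0.010974
DUUUDD: Ā=97.6179, payoff=0.0000, prob=0.010974
UUUUDD: Ā=141.7035, payoff=0.0000, prob=0.021948
DDDDUD: Ā=50.3154, payoff=33.8646, prob=0.002743
UDDDUD: Ā=73.0385, payoff=11.1415, prob=0.005487
DUDDUD: Ā=69.0485, payoff=15.1315, prob=0.005487
UUDDUD: Ā=100.2317, payoff=0.0000, prob=0.010974
DDUDUD: Ā=65.3378, payoff=18.8422, prob=0.005487
UDUDUD: Ā=94.8452, payoff=0.0000, prob=0.010974
DUUDUD: Ā=90.8552, payoff=0.0000, prob=0.010974
UUUDUD: Ā=131.8866, payoff=0.0000, prob=0.021948
DDDUUD: Ā=61.8868, payoff=22.2932, prob=0.005487
UDDUUD: Ā=89.8357, payoff=0.0000, prob=0.010974
DUDUUD: Ā=85.8457, payoff=0.0000, prob=0.010974
UUDUUD: Ā=124.6148, payoff=0.0000, prob=0.021948
DDUUUD: Ā=82.1350, payoff=2.0450, prob=0.010974
UDUUUD: Ā=119.2283, payoff=0.0000, prob=0.021948
DUUUUD: Ā=115.2383, payoff=0.0000, prob=0.021948
UUUUUD: Ā=167.2814, payoff=0.0000, prob=0.043896
DDDDDU: Ā=47.3307, payoff=36.8493, prob=0.002743
UDDDDU: Ā=68.7058, payoff=15.4742, prob=0.005487
DUDDDU: Ā=64.7158, payoff=19.4642, prob=0.005487
UUDDDU: Ā=93.9423, payoff=0.0000, prob=0.010974
DDUDDU: Ā=61.0051, payoff=23.1749, prob=0.005487
UDUDDU: Ā=88.5558, payoff=0.0000, prob=0.010974
DUUDDU: Ā=84.5658, payoff=0.0000, prob=0.010974
UUUDDU: Ā=122.7568, payoff=0.0000, prob=0.021948
DDDUDU: Ā=57.5542, payoff=26.6258, prob=0.005487
UDDUDU: Ā=83.5464, payoff=0.6336, prob=0.010974
DUDUDU: Ā=79.5564, payoff=4.6236, prob=0.010974
UUDUDU: Ā=115.4851, payoff=0.0000, prob=0.021948
DDUUDU: Ā=75.8457, payoff=8.3343, prob=0.010974
UDUUDU: Ā=110.0986, payoff=0.0000, prob=0.021948
DUUUDU: Ā=106.1086, payoff=0.0000, prob=0.021948
UUUUDU: Ā=154.0286, payoff=0.0000, prob=0.043896
DDDDUU: Ā=54.3448, payoff=29.8352, prob=0.005487
UDDDUU: Ā=78.8876, payoff=5.2924, prob=0.010974
DUDDUU: Ā=74.8976, payoff=9.2824, prob=0.010974
UUDDUU: Ā=108.7223, payoff=0.0000, prob=0.021948
DDUDUU: Ā=71.1869, payoff=12.9931, prob=0.010974
UDUDUU: Ā=103.3358, payoff=0.0000, prob=0.021948
DUUDUU: Ā=99.3458, payoff=0.0000, prob=0.021948
UUUDUU: Ā=144.2117, payoff=0.0000, prob=0.043896
DDDUUU: Ā=67.7359, payoff=16.4441, prob=0.010974
UDDUUU: Ā=98.3264, payoff=0.0000, prob=0.021948
DUDUUU: Ā=94.3364, payoff=0.0000, prob=0.021948
UUDUUU: Ā=136.9399, payoff=0.0000, prob=0.043896
DDUUUU: Ā=90.6257, payoff=0.0000, prob=0.021948
UDUUUU: Ā=131.5534, payoff=0.0000, prob=0.043896
DUUUUU: Ā=127.5634, payoff=0.0000, prob=0.043896
UUUUUU: Ā=185.1727, payoff=0.0000, prob=0.087791
Price = Σ prob·payoff / R^6 = 2.387087 / 3.138428 = 0.7606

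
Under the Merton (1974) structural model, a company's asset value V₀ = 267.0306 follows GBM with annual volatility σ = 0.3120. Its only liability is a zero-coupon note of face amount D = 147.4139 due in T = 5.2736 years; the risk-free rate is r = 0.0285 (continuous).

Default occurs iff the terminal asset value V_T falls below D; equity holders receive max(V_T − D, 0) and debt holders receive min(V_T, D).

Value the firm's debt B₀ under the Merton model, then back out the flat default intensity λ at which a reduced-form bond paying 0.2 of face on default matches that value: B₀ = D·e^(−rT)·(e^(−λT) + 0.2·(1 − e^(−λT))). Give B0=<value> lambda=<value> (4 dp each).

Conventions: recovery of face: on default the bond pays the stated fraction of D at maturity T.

B0=117.0589 lambda=0.0192

Equity is a call on the firm's assets struck at D = 147.4139:
d₁ = [ln(V₀/D) + (r + σ²/2)T] / (σ√T)
   = [ln(267.0306/147.4139) + (0.0285 + 0.5·0.3120²)·5.2736] / (0.3120·√5.2736)
   = [0.594119 + 0.406974] / 0.716487 = 1.397225
d₂ = d₁ − σ√T = 1.397225 − 0.716487 = 0.680738
N(d₁) = 0.918827,  N(d₂) = 0.751981,  e^(−rT) = 0.860452
E₀ = V₀·N(d₁) − D·e^(−rT)·N(d₂)
   = 267.0306·0.918827 − 147.4139·0.860452·0.751981 = 149.971683
B₀ = V₀ − E₀ = 267.0306 − 149.971683 = 117.058917
e^(−λT) = (B₀·e^(rT)/D − 0.2)/(1 − 0.2) = (117.0589·1.162180/147.4139 − 0.2)/0.8 = 0.90358456
λ = −ln(0.90358456)/5.2736 = 0.019225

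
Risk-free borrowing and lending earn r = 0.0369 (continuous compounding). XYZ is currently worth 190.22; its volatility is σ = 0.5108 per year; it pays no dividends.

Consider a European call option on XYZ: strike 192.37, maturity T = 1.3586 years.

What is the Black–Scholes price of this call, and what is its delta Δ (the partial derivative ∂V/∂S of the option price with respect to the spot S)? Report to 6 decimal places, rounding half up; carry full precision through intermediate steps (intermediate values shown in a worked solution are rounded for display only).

price = 47.392503
Δ = 0.641704

σ√T = 0.5108·√1.3586 = 0.595383
d₁ = (ln(S/K) + (r+σ²/2)T) / (σ√T) = (ln(190.22/192.37) + (0.0369+0.5108²/2)·1.3586) / 0.595383 = (-0.011239 + 0.227373) / 0.595383 = 0.363016
d₂ = d₁ − σ√T = 0.363016 − 0.595383 = -0.232367
e^{−rT} = 0.951104
N(d₁) = 0.641704,  N(d₂) = 0.408126
Call price V = S·N(d₁) − K·e^{−rT}·N(d₂) = 122.064849 − 74.672346 = 47.392503
Δ = N(d₁) = 0.641704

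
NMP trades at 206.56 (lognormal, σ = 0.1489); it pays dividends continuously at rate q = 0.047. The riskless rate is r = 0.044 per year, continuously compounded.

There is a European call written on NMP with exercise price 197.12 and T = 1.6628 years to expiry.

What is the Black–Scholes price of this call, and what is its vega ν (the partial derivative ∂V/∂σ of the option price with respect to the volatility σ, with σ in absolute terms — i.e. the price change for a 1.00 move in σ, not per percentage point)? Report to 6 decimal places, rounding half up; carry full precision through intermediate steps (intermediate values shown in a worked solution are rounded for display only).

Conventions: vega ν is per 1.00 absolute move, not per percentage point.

price = 18.557336
ν = 93.556317

σ√T = 0.1489·√1.6628 = 0.192006
d₁ = (ln(S/K) + (r−q+σ²/2)T) / (σ√T) = (ln(206.56/197.12) + (0.044−0.047+0.1489²/2)·1.6628) / 0.192006 = (0.046778 + 0.013445) / 0.192006 = 0.313652
d₂ = d₁ − σ√T = 0.313652 − 0.192006 = 0.121646
e^{−rT} = 0.929449
e^{−qT} = 0.924824
N(d₁) = 0.623107,  N(d₂) = 0.548410
Call price V = S·e^{−qT}·N(d₁) − K·e^{−rT}·N(d₂) = 119.033220 − 100.475885 = 18.557336
φ(d₁) = (1/√(2π))·e^{−d₁²/2} = 0.379794
ν = S·e^{−qT}·φ(d₁)·√T = 93.556317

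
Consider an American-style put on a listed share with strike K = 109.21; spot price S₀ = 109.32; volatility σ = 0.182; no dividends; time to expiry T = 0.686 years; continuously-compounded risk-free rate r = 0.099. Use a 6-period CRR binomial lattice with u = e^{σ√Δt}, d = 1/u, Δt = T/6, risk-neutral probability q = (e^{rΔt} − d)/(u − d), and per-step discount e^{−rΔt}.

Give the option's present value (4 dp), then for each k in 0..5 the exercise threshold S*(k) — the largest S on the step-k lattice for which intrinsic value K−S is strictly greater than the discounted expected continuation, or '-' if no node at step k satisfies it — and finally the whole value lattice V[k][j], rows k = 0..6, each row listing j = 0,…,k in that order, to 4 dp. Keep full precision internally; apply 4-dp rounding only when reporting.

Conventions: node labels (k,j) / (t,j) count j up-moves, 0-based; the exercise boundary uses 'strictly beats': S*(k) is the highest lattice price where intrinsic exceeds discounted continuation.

Δt=0.11433  u=1.06347  d=0.94032  q=0.57705  discount=0.98874
step 6 (expiry): payoffs max(K−S,0) = 33.6415 23.7440 12.5500 0.0000 0.0000 0.0000 0.0000
step 5: (k=5,j=0): S=80.3650, K−S=28.8450, hold=27.6158 ⇒ V=28.8450 exercise | (k=5,j=1): S=90.8908, K−S=18.3192, hold=17.0900 ⇒ V=18.3192 exercise | (k=5,j=2): S=102.7953, K−S=6.4147, hold=5.2483 ⇒ V=6.4147 exercise | (k=5,j=3): S=116.2589, K−S=0.0000, hold=0.0000 ⇒ V=0.0000 continue | (k=5,j=4): S=131.4859, K−S=0.0000, hold=0.0000 ⇒ V=0.0000 continue | (k=5,j=5): S=148.7072, K−S=0.0000, hold=0.0000 ⇒ V=0.0000 continue  boundary S*=102.7953
step 4: (k=4,j=0): S=85.4660, K−S=23.7440, hold=22.5148 ⇒ V=23.7440 exercise | (k=4,j=1): S=96.6600, K−S=12.5500, hold=11.3209 ⇒ V=12.5500 exercise | (k=4,j=2): S=109.3200, K−S=0.0000, hold=2.6826 ⇒ V=2.6826 continue | (k=4,j=3): S=123.6382, K−S=0.0000, hold=0.0000 ⇒ V=0.0000 continue | (k=4,j=4): S=139.8317, K−S=0.0000, hold=0.0000 ⇒ V=0.0000 continue  boundary S*=96.6600
step 3: (k=3,j=0): S=90.8908, K−S=18.3192, hold=17.0900 ⇒ V=18.3192 exercise | (k=3,j=1): S=102.7953, K−S=6.4147, hold=6.7789 ⇒ V=6.7789 continue | (k=3,j=2): S=116.2589, K−S=0.0000, hold=1.1218 ⇒ V=1.1218 continue | (k=3,j=3): S=131.4859, K−S=0.0000, hold=0.0000 ⇒ V=0.0000 continue  boundary S*=90.8908
step 2: (k=2,j=0): S=96.6600, K−S=12.5500, hold=11.5286 ⇒ V=12.5500 exercise | (k=2,j=1): S=109.3200, K−S=0.0000, hold=3.4749 ⇒ V=3.4749 continue | (k=2,j=2): S=123.6382, K−S=0.0000, hold=0.4691 ⇒ V=0.4691 continue  boundary S*=96.6600
step 1: (k=1,j=0): S=102.7953, K−S=6.4147, hold=7.2309 ⇒ V=7.2309 continue | (k=1,j=1): S=116.2589, K−S=0.0000, hold=1.7209 ⇒ V=1.7209 continue  boundary S*=-
step 0: (k=0,j=0): S=109.3200, K−S=0.0000, hold=4.0058 ⇒ V=4.0058 continue  boundary S*=-

price = 4.0058
boundary = - - 96.6600 90.8908 96.6600 102.7953
tree:
4.0058
7.2309 1.7209
12.5500 3.4749 0.4691
18.3192 6.7789 1.1218 0.0000
23.7440 12.5500 2.6826 0.0000 0.0000
28.8450 18.3192 6.4147 0.0000 0.0000 0.0000
33.6415 23.7440 12.5500 0.0000 0.0000 0.0000 0.0000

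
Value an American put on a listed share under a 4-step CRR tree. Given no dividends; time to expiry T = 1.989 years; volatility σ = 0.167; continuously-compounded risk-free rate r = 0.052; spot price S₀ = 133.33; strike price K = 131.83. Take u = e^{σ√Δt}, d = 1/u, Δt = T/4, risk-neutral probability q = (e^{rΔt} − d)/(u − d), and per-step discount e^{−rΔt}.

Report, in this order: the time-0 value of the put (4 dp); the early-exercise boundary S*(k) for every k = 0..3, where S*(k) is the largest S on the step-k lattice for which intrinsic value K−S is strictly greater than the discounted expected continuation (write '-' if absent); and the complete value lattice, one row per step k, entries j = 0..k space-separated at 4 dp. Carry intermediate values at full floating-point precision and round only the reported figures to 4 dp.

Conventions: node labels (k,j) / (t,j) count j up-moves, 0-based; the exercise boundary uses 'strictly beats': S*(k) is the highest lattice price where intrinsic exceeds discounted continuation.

params: Δt=0.49725 u=1.12498 d=0.88891 q=0.58155 e^(-rΔt)=0.97447
t_4 payoffs: 48.5856 26.4783 0.0000 0.0000 0.0000
t_3: node(3,0) S=93.6479 payoff=38.1821 vs cont=34.8170 → 38.1821 [stop]  node(3,1) S=118.5181 payoff=13.3119 vs cont=10.7969 → 13.3119 [stop]  node(3,2) S=149.9930 payoff=0.0000 vs cont=0.0000 → 0.0000 [wait]  node(3,3) S=189.8268 payoff=0.0000 vs cont=0.0000 → 0.0000 [wait]  ⇒ S*(3)=118.5181
t_2: node(2,0) S=105.3517 payoff=26.4783 vs cont=23.1133 → 26.4783 [stop]  node(2,1) S=133.3300 payoff=0.0000 vs cont=5.4281 → 5.4281 [wait]  node(2,2) S=168.7386 payoff=0.0000 vs cont=0.0000 → 0.0000 [wait]  ⇒ S*(2)=105.3517
t_1: node(1,0) S=118.5181 payoff=13.3119 vs cont=13.8731 → 13.8731 [wait]  node(1,1) S=149.9930 payoff=0.0000 vs cont=2.2134 → 2.2134 [wait]  ⇒ S*(1)=-
t_0: node(0,0) S=133.3300 payoff=0.0000 vs cont=6.9113 → 6.9113 [wait]  ⇒ S*(0)=-

price = 6.9113
boundary = - - 105.3517 118.5181
tree:
6.9113
13.8731 2.2134
26.4783 5.4281 0.0000
38.1821 13.3119 0.0000 0.0000
48.5856 26.4783 0.0000 0.0000 0.0000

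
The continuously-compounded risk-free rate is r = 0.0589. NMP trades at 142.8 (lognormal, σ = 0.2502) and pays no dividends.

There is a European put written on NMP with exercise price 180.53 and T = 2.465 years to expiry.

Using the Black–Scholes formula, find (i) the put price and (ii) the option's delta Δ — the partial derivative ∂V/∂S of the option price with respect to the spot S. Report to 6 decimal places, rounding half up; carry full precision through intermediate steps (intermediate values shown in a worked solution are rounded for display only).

σ√T = 0.2502·√2.465 = 0.392822
d₁ = (ln(S/K) + (r+σ²/2)T) / (σ√T) = (ln(142.8/180.53) + (0.0589+0.2502²/2)·2.465) / 0.392822 = (-0.234452 + 0.222343) / 0.392822 = -0.030825
d₂ = d₁ − σ√T = -0.030825 − 0.392822 = -0.423647
e^{−rT} = 0.864859
N(−d₁) = 0.512296,  N(−d₂) = 0.664088
Put price V = K·e^{−rT}·N(−d₂) − S·N(−d₁) = 103.686153 − 73.155809 = 30.530344
Δ = −N(−d₁) = -0.512296

price = 30.530344
Δ = -0.512296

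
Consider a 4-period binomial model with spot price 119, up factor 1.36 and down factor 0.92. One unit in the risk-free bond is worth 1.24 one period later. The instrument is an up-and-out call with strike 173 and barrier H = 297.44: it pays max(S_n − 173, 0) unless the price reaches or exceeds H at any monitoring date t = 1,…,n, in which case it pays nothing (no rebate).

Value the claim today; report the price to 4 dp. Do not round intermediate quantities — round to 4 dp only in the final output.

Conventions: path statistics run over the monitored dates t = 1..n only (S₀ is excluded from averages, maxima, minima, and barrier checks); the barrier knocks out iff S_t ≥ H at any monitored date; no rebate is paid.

Set p* = 0.7273 (from d < R < u); the path-dependent value is the discounted p*-expectation over all price paths.
Enumerate all 2^4 = 16 price paths (U = up ×1.36, D = down ×0.92); each path with k up-moves has probability p*^k·(1−p*)^(4−k).
DDDD: M=109.4800, payoff=0.0000, prob=0.005532
UDDD: M=161.8400, payoff=0.0000, prob=0.014753
DUDD: M=148.8928, payoff=0.0000, prob=0.014753
UUDD: M=220.1024, payoff=13.2947, prob=0.039342
DDUD: M=136.9814, payoff=0.0000, prob=0.014753
UDUD: M=202.4942, payoff=13.2947, prob=0.039342
DUUD: M=202.4942, payoff=13.2947, prob=0.039342
UUUD: M=299.3393, payoff=0.0000, prob=0.104911
DDDU: M=126.0229, payoff=0.0000, prob=0.014753
UDDU: M=186.2947, payoff=13.2947, prob=0.039342
DUDU: M=186.2947, payoff=13.2947, prob=0.039342
UUDU: M=275.3921, payoff=102.3921, prob=0.104911
DDUU: M=186.2947, payoff=13.2947, prob=0.039342
UDUU: M=275.3921, payoff=102.3921, prob=0.104911
DUUU: M=275.3921, payoff=102.3921, prob=0.104911
UUUU: M=407.1014, payoff=0.0000, prob=0.279762
Price = Σ prob·payoff / R^4 = 35.364339 / 2.364214 = 14.9582

price = 14.9582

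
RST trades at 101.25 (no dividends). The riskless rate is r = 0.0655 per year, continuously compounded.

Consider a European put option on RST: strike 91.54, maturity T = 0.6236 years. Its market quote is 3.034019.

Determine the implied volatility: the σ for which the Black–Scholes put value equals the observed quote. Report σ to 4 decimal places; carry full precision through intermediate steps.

sigma = 0.2697

At σ = 0.2697 the Black–Scholes value reproduces the quote:
σ√T = 0.2697·√0.6236 = 0.212978
d₁ = (ln(S/K) + (r+σ²/2)T) / (σ√T) = (ln(101.25/91.54) + (0.0655+0.2697²/2)·0.6236) / 0.212978 = (0.100817 + 0.063526) / 0.212978 = 0.771641
d₂ = d₁ − σ√T = 0.771641 − 0.212978 = 0.558663
e^{−rT} = 0.959977
N(−d₁) = 0.220164,  N(−d₂) = 0.288196
V = K·e^{−rT}·N(−d₂) − S·N(−d₁) = 25.325587 − 22.291568 = 3.034019 (the quoted price), and the Black–Scholes price is strictly increasing in σ, so σ is unique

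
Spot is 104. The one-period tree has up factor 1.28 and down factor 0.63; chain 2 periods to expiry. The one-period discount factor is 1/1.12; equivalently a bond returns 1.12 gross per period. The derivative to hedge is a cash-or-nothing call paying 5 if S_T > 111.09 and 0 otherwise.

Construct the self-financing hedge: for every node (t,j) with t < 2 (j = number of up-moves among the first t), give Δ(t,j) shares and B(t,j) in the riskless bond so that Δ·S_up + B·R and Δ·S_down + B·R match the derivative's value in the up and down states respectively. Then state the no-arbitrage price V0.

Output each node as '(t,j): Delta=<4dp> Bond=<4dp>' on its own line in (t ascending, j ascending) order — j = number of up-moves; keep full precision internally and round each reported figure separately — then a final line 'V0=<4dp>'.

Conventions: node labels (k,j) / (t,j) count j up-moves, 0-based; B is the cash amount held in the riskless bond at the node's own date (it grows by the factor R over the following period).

Under the risk-neutral measure, an up-move has probability p* = (R−d)/(u−d) = 0.7538 and values discount at R = 1.12.
Expiry values: V(2,0)=0.0000, V(2,1)=0.0000, V(2,2)=5.0000
  t=1,j=0: stock 65.5200 → up 83.8656 (V=0.0000), down 41.2776 (V=0.0000). Price 0.0000; hedge Δ=0.0000, bond B=0.0000.
  t=1,j=1: stock 133.1200 → up 170.3936 (V=5.0000), down 83.8656 (V=0.0000). Price 3.3654; hedge Δ=0.0578, bond B=-4.3269.
  t=0,j=0: stock 104.0000 → up 133.1200 (V=3.3654), down 65.5200 (V=0.0000). Price 2.2652; hedge Δ=0.0498, bond B=-2.9124.
Check: Δ(0,0)·S0 + B(0,0) = 2.2652 = V0.

(0,0): Delta=0.0498 Bond=-2.9124
(1,0): Delta=0.0000 Bond=0.0000
(1,1): Delta=0.0578 Bond=-4.3269
V0=2.2652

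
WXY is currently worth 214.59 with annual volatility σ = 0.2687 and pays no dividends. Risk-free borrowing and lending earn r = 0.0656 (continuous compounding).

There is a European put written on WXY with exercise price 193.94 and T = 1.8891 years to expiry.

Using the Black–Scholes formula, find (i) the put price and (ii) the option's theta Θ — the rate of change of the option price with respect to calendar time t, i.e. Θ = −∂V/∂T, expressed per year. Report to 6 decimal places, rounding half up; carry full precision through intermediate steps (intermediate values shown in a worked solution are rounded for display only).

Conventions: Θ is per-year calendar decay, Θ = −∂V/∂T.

σ√T = 0.2687·√1.8891 = 0.369313
d₁ = (ln(S/K) + (r+σ²/2)T) / (σ√T) = (ln(214.59/193.94) + (0.0656+0.2687²/2)·1.8891) / 0.369313 = (0.101180 + 0.192121) / 0.369313 = 0.794181
d₂ = d₁ − σ√T = 0.794181 − 0.369313 = 0.424867
e^{−rT} = 0.883446
N(−d₁) = 0.213545,  N(−d₂) = 0.335467
Put price V = K·e^{−rT}·N(−d₂) − S·N(−d₁) = 57.477383 − 45.824656 = 11.652727
φ(d₁) = (1/√(2π))·e^{−d₁²/2} = 0.291038
Θ = −S·φ(d₁)·σ/(2√T) + r·K·e^{−rT}·N(−d₂) = −6.104780 + 3.770516 = -2.334264

price = 11.652727
Θ = -2.334264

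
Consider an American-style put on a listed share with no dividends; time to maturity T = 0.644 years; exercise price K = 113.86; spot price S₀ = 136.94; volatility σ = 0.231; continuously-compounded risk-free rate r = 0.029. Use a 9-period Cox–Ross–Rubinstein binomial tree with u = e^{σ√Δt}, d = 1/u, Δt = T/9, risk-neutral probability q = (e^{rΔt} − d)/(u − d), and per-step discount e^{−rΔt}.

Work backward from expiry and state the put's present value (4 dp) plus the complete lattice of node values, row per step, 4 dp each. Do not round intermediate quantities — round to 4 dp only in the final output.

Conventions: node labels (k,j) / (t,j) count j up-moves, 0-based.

price = 1.4617
tree:
1.4617
2.4103 0.5244
3.8944 0.9441 0.1091
6.1388 1.6783 0.2178 0.0014
9.3851 2.9356 0.4348 0.0028 0.0000
13.8066 5.0264 0.8682 0.0056 0.0000 0.0000
19.3421 8.3583 1.7334 0.0113 0.0000 0.0000 0.0000
25.0057 13.3174 3.4606 0.0226 0.0000 0.0000 0.0000 0.0000
30.3300 19.3421 6.9086 0.0455 0.0000 0.0000 0.0000 0.0000 0.0000
35.3353 25.0057 13.3174 0.0914 0.0000 0.0000 0.0000 0.0000 0.0000 0.0000

Δt=0.07156  u=1.06374  d=0.94008  q=0.50135  discount=0.99793
step 9 (expiry): payoffs max(K−S,0) = 35.3353 25.0057 13.3174 0.0914 0.0000 0.0000 0.0000 0.0000 0.0000 0.0000
k=8: (k=8,j=0): S=83.5300, K−S=30.3300, hold=30.0940 ⇒ V=30.3300 exercise | (k=8,j=1): S=94.5179, K−S=19.3421, hold=19.1060 ⇒ V=19.3421 exercise | (k=8,j=2): S=106.9514, K−S=6.9086, hold=6.6726 ⇒ V=6.9086 exercise | (k=8,j=3): S=121.0203, K−S=0.0000, hold=0.0455 ⇒ V=0.0455 continue | (k=8,j=4): S=136.9400, K−S=0.0000, hold=0.0000 ⇒ V=0.0000 continue | (k=8,j=5): S=154.9538, K−S=0.0000, hold=0.0000 ⇒ V=0.0000 continue | (k=8,j=6): S=175.3373, K−S=0.0000, hold=0.0000 ⇒ V=0.0000 continue | (k=8,j=7): S=198.4022, K−S=0.0000, hold=0.0000 ⇒ V=0.0000 continue | (k=8,j=8): S=224.5011, K−S=0.0000, hold=0.0000 ⇒ V=0.0000 continue
k=7: (k=7,j=0): S=88.8543, K−S=25.0057, hold=24.7697 ⇒ V=25.0057 exercise | (k=7,j=1): S=100.5426, K−S=13.3174, hold=13.0813 ⇒ V=13.3174 exercise | (k=7,j=2): S=113.7686, K−S=0.0914, hold=3.4606 ⇒ V=3.4606 continue | (k=7,j=3): S=128.7343, K−S=0.0000, hold=0.0226 ⇒ V=0.0226 continue | (k=7,j=4): S=145.6687, K−S=0.0000, hold=0.0000 ⇒ V=0.0000 continue | (k=7,j=5): S=164.8308, K−S=0.0000, hold=0.0000 ⇒ V=0.0000 continue | (k=7,j=6): S=186.5135, K−S=0.0000, hold=0.0000 ⇒ V=0.0000 continue | (k=7,j=7): S=211.0486, K−S=0.0000, hold=0.0000 ⇒ V=0.0000 continue
k=6: (k=6,j=0): S=94.5179, K−S=19.3421, hold=19.1060 ⇒ V=19.3421 exercise | (k=6,j=1): S=106.9514, K−S=6.9086, hold=8.3583 ⇒ V=8.3583 continue | (k=6,j=2): S=121.0203, K−S=0.0000, hold=1.7334 ⇒ V=1.7334 continue | (k=6,j=3): S=136.9400, K−S=0.0000, hold=0.0113 ⇒ V=0.0113 continue | (k=6,j=4): S=154.9538, K−S=0.0000, hold=0.0000 ⇒ V=0.0000 continue | (k=6,j=5): S=175.3373, K−S=0.0000, hold=0.0000 ⇒ V=0.0000 continue | (k=6,j=6): S=198.4022, K−S=0.0000, hold=0.0000 ⇒ V=0.0000 continue
k=5: (k=5,j=0): S=100.5426, K−S=13.3174, hold=13.8066 ⇒ V=13.8066 continue | (k=5,j=1): S=113.7686, K−S=0.0914, hold=5.0264 ⇒ V=5.0264 continue | (k=5,j=2): S=128.7343, K−S=0.0000, hold=0.8682 ⇒ V=0.8682 continue | (k=5,j=3): S=145.6687, K−S=0.0000, hold=0.0056 ⇒ V=0.0056 continue | (k=5,j=4): S=164.8308, K−S=0.0000, hold=0.0000 ⇒ V=0.0000 continue | (k=5,j=5): S=186.5135, K−S=0.0000, hold=0.0000 ⇒ V=0.0000 continue
k=4: (k=4,j=0): S=106.9514, K−S=6.9086, hold=9.3851 ⇒ V=9.3851 continue | (k=4,j=1): S=121.0203, K−S=0.0000, hold=2.9356 ⇒ V=2.9356 continue | (k=4,j=2): S=136.9400, K−S=0.0000, hold=0.4348 ⇒ V=0.4348 continue | (k=4,j=3): S=154.9538, K−S=0.0000, hold=0.0028 ⇒ V=0.0028 continue | (k=4,j=4): S=175.3373, K−S=0.0000, hold=0.0000 ⇒ V=0.0000 continue
k=3: (k=3,j=0): S=113.7686, K−S=0.0914, hold=6.1388 ⇒ V=6.1388 continue | (k=3,j=1): S=128.7343, K−S=0.0000, hold=1.6783 ⇒ V=1.6783 continue | (k=3,j=2): S=145.6687, K−S=0.0000, hold=0.2178 ⇒ V=0.2178 continue | (k=3,j=3): S=164.8308, K−S=0.0000, hold=0.0014 ⇒ V=0.0014 continue
k=2: (k=2,j=0): S=121.0203, K−S=0.0000, hold=3.8944 ⇒ V=3.8944 continue | (k=2,j=1): S=136.9400, K−S=0.0000, hold=0.9441 ⇒ V=0.9441 continue | (k=2,j=2): S=154.9538, K−S=0.0000, hold=0.1091 ⇒ V=0.1091 continue
k=1: (k=1,j=0): S=128.7343, K−S=0.0000, hold=2.4103 ⇒ V=2.4103 continue | (k=1,j=1): S=145.6687, K−S=0.0000, hold=0.5244 ⇒ V=0.5244 continue
k=0: (k=0,j=0): S=136.9400, K−S=0.0000, hold=1.4617 ⇒ V=1.4617 continue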